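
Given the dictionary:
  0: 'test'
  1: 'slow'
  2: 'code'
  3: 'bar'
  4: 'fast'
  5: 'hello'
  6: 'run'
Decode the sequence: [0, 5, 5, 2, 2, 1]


Look up each index in the dictionary:
  0 -> 'test'
  5 -> 'hello'
  5 -> 'hello'
  2 -> 'code'
  2 -> 'code'
  1 -> 'slow'

Decoded: "test hello hello code code slow"


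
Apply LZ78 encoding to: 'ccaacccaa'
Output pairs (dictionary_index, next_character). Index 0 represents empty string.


LZ78 encoding steps:
Dictionary: {0: ''}
Step 1: w='' (idx 0), next='c' -> output (0, 'c'), add 'c' as idx 1
Step 2: w='c' (idx 1), next='a' -> output (1, 'a'), add 'ca' as idx 2
Step 3: w='' (idx 0), next='a' -> output (0, 'a'), add 'a' as idx 3
Step 4: w='c' (idx 1), next='c' -> output (1, 'c'), add 'cc' as idx 4
Step 5: w='ca' (idx 2), next='a' -> output (2, 'a'), add 'caa' as idx 5


Encoded: [(0, 'c'), (1, 'a'), (0, 'a'), (1, 'c'), (2, 'a')]


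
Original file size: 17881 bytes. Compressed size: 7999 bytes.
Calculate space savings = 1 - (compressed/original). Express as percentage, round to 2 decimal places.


ratio = compressed/original = 7999/17881 = 0.447346
savings = 1 - ratio = 1 - 0.447346 = 0.552654
as a percentage: 0.552654 * 100 = 55.27%

Space savings = 1 - 7999/17881 = 55.27%


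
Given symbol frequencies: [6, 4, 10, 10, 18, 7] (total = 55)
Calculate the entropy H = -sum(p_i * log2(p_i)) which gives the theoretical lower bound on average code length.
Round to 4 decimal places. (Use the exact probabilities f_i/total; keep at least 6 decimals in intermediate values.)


Per-symbol terms -p_i * log2(p_i) with p_i = f_i/55:
  p = 6/55 = 0.109091: log2(p) = -3.196397, -p*log2(p) = 0.348698
  p = 4/55 = 0.072727: log2(p) = -3.781360, -p*log2(p) = 0.275008
  p = 10/55 = 0.181818: log2(p) = -2.459432, -p*log2(p) = 0.447169
  p = 10/55 = 0.181818: log2(p) = -2.459432, -p*log2(p) = 0.447169
  p = 18/55 = 0.327273: log2(p) = -1.611435, -p*log2(p) = 0.527379
  p = 7/55 = 0.127273: log2(p) = -2.974005, -p*log2(p) = 0.378510
H = 0.348698 + 0.275008 + 0.447169 + 0.447169 + 0.527379 + 0.378510 = 2.423933

H = 2.4239 bits/symbol


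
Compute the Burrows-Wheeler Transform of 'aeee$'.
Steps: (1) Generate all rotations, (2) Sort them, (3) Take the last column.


Rotations (sorted):
  0: $aeee -> last char: e
  1: aeee$ -> last char: $
  2: e$aee -> last char: e
  3: ee$ae -> last char: e
  4: eee$a -> last char: a


BWT = e$eea


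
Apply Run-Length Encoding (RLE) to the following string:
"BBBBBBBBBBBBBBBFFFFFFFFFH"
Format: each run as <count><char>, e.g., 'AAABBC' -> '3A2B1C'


Scanning runs left to right:
  i=0: run of 'B' x 15 -> '15B'
  i=15: run of 'F' x 9 -> '9F'
  i=24: run of 'H' x 1 -> '1H'

RLE = 15B9F1H


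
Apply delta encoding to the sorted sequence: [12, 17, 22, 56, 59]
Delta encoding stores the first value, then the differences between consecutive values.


First value: 12
Deltas:
  17 - 12 = 5
  22 - 17 = 5
  56 - 22 = 34
  59 - 56 = 3


Delta encoded: [12, 5, 5, 34, 3]


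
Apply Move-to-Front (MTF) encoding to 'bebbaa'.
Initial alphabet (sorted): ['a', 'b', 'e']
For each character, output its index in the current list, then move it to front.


MTF encoding:
'b': index 1 in ['a', 'b', 'e'] -> ['b', 'a', 'e']
'e': index 2 in ['b', 'a', 'e'] -> ['e', 'b', 'a']
'b': index 1 in ['e', 'b', 'a'] -> ['b', 'e', 'a']
'b': index 0 in ['b', 'e', 'a'] -> ['b', 'e', 'a']
'a': index 2 in ['b', 'e', 'a'] -> ['a', 'b', 'e']
'a': index 0 in ['a', 'b', 'e'] -> ['a', 'b', 'e']


Output: [1, 2, 1, 0, 2, 0]


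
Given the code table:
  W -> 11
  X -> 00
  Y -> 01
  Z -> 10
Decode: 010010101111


Decoding:
01 -> Y
00 -> X
10 -> Z
10 -> Z
11 -> W
11 -> W


Result: YXZZWW


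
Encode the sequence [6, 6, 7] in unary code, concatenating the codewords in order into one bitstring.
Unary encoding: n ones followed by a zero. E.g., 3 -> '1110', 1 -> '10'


Encode each number as n ones followed by a terminating 0:
  6 -> 1111110 (7 bits)
  6 -> 1111110 (7 bits)
  7 -> 11111110 (8 bits)
Total length = 7 + 7 + 8 = 22 bits.

Unary([6, 6, 7]) = 1111110111111011111110 (22 bits)


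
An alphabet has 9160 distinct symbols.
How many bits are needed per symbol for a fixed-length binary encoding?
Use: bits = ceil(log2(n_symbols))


log2(9160) = 13.1611
Bracket: 2^13 = 8192 < 9160 <= 2^14 = 16384
So ceil(log2(9160)) = 14

bits = ceil(log2(9160)) = ceil(13.1611) = 14 bits


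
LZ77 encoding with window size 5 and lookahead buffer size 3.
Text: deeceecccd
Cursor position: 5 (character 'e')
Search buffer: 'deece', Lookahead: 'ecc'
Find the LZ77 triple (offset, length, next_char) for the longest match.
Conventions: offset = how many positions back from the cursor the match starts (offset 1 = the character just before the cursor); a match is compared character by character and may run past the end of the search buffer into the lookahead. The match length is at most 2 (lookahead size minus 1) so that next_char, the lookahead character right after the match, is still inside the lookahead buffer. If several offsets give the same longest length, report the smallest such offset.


Try each offset into the search buffer:
  offset=1 (pos 4, char 'e'): match length 1
  offset=2 (pos 3, char 'c'): match length 0
  offset=3 (pos 2, char 'e'): match length 2
  offset=4 (pos 1, char 'e'): match length 1
  offset=5 (pos 0, char 'd'): match length 0
Longest match has length 2 at offset 3.
next_char = character at position 5 + 2 = 7 -> 'c'

Best match: offset=3, length=2 (matching 'ec' starting at position 2)
LZ77 triple: (3, 2, 'c')


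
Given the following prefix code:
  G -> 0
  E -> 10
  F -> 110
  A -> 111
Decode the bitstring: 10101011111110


Decoding step by step:
Bits 10 -> E
Bits 10 -> E
Bits 10 -> E
Bits 111 -> A
Bits 111 -> A
Bits 10 -> E


Decoded message: EEEAAE


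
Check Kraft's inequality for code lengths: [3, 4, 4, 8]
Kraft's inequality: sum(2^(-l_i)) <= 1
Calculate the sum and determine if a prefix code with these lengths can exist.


Sum = 2^(-3) + 2^(-4) + 2^(-4) + 2^(-8)
    = 0.125 + 0.0625 + 0.0625 + 0.00390625
    = 65/256 = 0.25390625
Since 0.25390625 <= 1, Kraft's inequality IS satisfied.
A prefix code with these lengths CAN exist.

Kraft sum = 0.25390625. Satisfied.


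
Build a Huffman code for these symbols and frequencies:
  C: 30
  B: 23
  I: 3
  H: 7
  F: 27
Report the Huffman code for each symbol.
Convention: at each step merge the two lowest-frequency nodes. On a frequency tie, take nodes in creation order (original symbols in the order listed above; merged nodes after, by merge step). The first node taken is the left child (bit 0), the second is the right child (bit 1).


Huffman tree construction:
Step 1: Merge I(3) + H(7) = 10
Step 2: Merge (I+H)(10) + B(23) = 33
Step 3: Merge F(27) + C(30) = 57
Step 4: Merge ((I+H)+B)(33) + (F+C)(57) = 90
Read each symbol's code off the tree from the root (left child = 0, right child = 1).

Codes:
  C: 11 (length 2)
  B: 01 (length 2)
  I: 000 (length 3)
  H: 001 (length 3)
  F: 10 (length 2)
Average code length: 190/90 = 2.1111 bits/symbol


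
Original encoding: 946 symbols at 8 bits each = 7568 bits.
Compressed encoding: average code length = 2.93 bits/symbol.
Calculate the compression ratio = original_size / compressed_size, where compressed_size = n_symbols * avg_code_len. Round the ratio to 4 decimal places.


original_size = n_symbols * orig_bits = 946 * 8 = 7568 bits
compressed_size = n_symbols * avg_code_len = 946 * 2.93 = 2771.78 bits
ratio = original_size / compressed_size = 7568 / 2771.78 = 2.7304

Compression ratio = 2.7304


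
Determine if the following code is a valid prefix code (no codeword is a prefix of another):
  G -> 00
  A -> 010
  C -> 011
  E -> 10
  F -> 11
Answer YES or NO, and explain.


Checking each pair (does one codeword prefix another?):
  G='00' vs A='010': no prefix
  G='00' vs C='011': no prefix
  G='00' vs E='10': no prefix
  G='00' vs F='11': no prefix
  A='010' vs G='00': no prefix
  A='010' vs C='011': no prefix
  A='010' vs E='10': no prefix
  A='010' vs F='11': no prefix
  C='011' vs G='00': no prefix
  C='011' vs A='010': no prefix
  C='011' vs E='10': no prefix
  C='011' vs F='11': no prefix
  E='10' vs G='00': no prefix
  E='10' vs A='010': no prefix
  E='10' vs C='011': no prefix
  E='10' vs F='11': no prefix
  F='11' vs G='00': no prefix
  F='11' vs A='010': no prefix
  F='11' vs C='011': no prefix
  F='11' vs E='10': no prefix
No violation found over all pairs.

YES -- this is a valid prefix code. No codeword is a prefix of any other codeword.


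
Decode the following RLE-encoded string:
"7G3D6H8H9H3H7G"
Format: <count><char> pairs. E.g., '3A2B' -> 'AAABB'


Expanding each <count><char> pair:
  7G -> 'GGGGGGG'
  3D -> 'DDD'
  6H -> 'HHHHHH'
  8H -> 'HHHHHHHH'
  9H -> 'HHHHHHHHH'
  3H -> 'HHH'
  7G -> 'GGGGGGG'

Decoded = GGGGGGGDDDHHHHHHHHHHHHHHHHHHHHHHHHHHGGGGGGG


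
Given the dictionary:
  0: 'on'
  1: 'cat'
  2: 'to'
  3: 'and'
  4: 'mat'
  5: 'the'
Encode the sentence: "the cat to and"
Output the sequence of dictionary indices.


Look up each word in the dictionary:
  'the' -> 5
  'cat' -> 1
  'to' -> 2
  'and' -> 3

Encoded: [5, 1, 2, 3]


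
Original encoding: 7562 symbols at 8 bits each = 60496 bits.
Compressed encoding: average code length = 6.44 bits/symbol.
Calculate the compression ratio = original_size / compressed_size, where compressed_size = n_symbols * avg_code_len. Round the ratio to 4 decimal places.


original_size = n_symbols * orig_bits = 7562 * 8 = 60496 bits
compressed_size = n_symbols * avg_code_len = 7562 * 6.44 = 48699.28 bits
ratio = original_size / compressed_size = 60496 / 48699.28 = 1.2422

Compression ratio = 1.2422


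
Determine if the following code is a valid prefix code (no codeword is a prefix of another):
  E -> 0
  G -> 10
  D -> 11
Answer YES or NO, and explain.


Checking each pair (does one codeword prefix another?):
  E='0' vs G='10': no prefix
  E='0' vs D='11': no prefix
  G='10' vs E='0': no prefix
  G='10' vs D='11': no prefix
  D='11' vs E='0': no prefix
  D='11' vs G='10': no prefix
No violation found over all pairs.

YES -- this is a valid prefix code. No codeword is a prefix of any other codeword.


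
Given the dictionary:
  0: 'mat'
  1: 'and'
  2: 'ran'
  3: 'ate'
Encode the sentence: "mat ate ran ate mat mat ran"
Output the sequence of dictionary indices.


Look up each word in the dictionary:
  'mat' -> 0
  'ate' -> 3
  'ran' -> 2
  'ate' -> 3
  'mat' -> 0
  'mat' -> 0
  'ran' -> 2

Encoded: [0, 3, 2, 3, 0, 0, 2]


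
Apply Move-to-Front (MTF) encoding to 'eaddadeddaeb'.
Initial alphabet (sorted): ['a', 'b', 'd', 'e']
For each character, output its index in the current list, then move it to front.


MTF encoding:
'e': index 3 in ['a', 'b', 'd', 'e'] -> ['e', 'a', 'b', 'd']
'a': index 1 in ['e', 'a', 'b', 'd'] -> ['a', 'e', 'b', 'd']
'd': index 3 in ['a', 'e', 'b', 'd'] -> ['d', 'a', 'e', 'b']
'd': index 0 in ['d', 'a', 'e', 'b'] -> ['d', 'a', 'e', 'b']
'a': index 1 in ['d', 'a', 'e', 'b'] -> ['a', 'd', 'e', 'b']
'd': index 1 in ['a', 'd', 'e', 'b'] -> ['d', 'a', 'e', 'b']
'e': index 2 in ['d', 'a', 'e', 'b'] -> ['e', 'd', 'a', 'b']
'd': index 1 in ['e', 'd', 'a', 'b'] -> ['d', 'e', 'a', 'b']
'd': index 0 in ['d', 'e', 'a', 'b'] -> ['d', 'e', 'a', 'b']
'a': index 2 in ['d', 'e', 'a', 'b'] -> ['a', 'd', 'e', 'b']
'e': index 2 in ['a', 'd', 'e', 'b'] -> ['e', 'a', 'd', 'b']
'b': index 3 in ['e', 'a', 'd', 'b'] -> ['b', 'e', 'a', 'd']


Output: [3, 1, 3, 0, 1, 1, 2, 1, 0, 2, 2, 3]


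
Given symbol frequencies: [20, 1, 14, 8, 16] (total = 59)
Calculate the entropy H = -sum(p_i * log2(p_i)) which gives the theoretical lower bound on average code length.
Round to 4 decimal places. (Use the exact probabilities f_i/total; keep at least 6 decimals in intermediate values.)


Per-symbol terms -p_i * log2(p_i) with p_i = f_i/59:
  p = 20/59 = 0.338983: log2(p) = -1.560715, -p*log2(p) = 0.529056
  p = 1/59 = 0.016949: log2(p) = -5.882643, -p*log2(p) = 0.099706
  p = 14/59 = 0.237288: log2(p) = -2.075288, -p*log2(p) = 0.492441
  p = 8/59 = 0.135593: log2(p) = -2.882643, -p*log2(p) = 0.390867
  p = 16/59 = 0.271186: log2(p) = -1.882643, -p*log2(p) = 0.510547
H = 0.529056 + 0.099706 + 0.492441 + 0.390867 + 0.510547 = 2.022617

H = 2.0226 bits/symbol


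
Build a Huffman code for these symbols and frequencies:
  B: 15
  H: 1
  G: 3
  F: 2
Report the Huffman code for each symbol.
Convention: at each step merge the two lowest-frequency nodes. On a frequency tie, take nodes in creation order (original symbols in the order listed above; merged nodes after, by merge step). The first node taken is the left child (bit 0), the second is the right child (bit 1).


Huffman tree construction:
Step 1: Merge H(1) + F(2) = 3
Step 2: Merge G(3) + (H+F)(3) = 6
Step 3: Merge (G+(H+F))(6) + B(15) = 21
Read each symbol's code off the tree from the root (left child = 0, right child = 1).

Codes:
  B: 1 (length 1)
  H: 010 (length 3)
  G: 00 (length 2)
  F: 011 (length 3)
Average code length: 30/21 = 1.4286 bits/symbol


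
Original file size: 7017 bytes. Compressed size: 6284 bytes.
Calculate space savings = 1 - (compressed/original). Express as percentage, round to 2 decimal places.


ratio = compressed/original = 6284/7017 = 0.895539
savings = 1 - ratio = 1 - 0.895539 = 0.104461
as a percentage: 0.104461 * 100 = 10.45%

Space savings = 1 - 6284/7017 = 10.45%


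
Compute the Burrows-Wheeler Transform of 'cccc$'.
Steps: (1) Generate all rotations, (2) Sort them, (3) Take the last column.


Rotations (sorted):
  0: $cccc -> last char: c
  1: c$ccc -> last char: c
  2: cc$cc -> last char: c
  3: ccc$c -> last char: c
  4: cccc$ -> last char: $


BWT = cccc$


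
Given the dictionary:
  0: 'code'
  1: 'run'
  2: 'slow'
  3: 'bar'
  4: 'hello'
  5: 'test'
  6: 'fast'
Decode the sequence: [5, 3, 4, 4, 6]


Look up each index in the dictionary:
  5 -> 'test'
  3 -> 'bar'
  4 -> 'hello'
  4 -> 'hello'
  6 -> 'fast'

Decoded: "test bar hello hello fast"


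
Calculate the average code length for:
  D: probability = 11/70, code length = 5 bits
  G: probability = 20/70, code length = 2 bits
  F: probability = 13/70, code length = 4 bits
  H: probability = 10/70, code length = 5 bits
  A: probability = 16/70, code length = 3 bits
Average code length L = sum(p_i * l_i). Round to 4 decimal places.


Weighted contributions p_i * l_i:
  D: (11/70) * 5 = 55/70
  G: (20/70) * 2 = 40/70
  F: (13/70) * 4 = 52/70
  H: (10/70) * 5 = 50/70
  A: (16/70) * 3 = 48/70
Sum = (55 + 40 + 52 + 50 + 48)/70 = 245/70

L = 245/70 = 3.5000 bits/symbol


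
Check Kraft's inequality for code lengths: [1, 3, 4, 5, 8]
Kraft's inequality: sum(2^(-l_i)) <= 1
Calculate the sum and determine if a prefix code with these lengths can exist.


Sum = 2^(-1) + 2^(-3) + 2^(-4) + 2^(-5) + 2^(-8)
    = 0.5 + 0.125 + 0.0625 + 0.03125 + 0.00390625
    = 185/256 = 0.72265625
Since 0.72265625 <= 1, Kraft's inequality IS satisfied.
A prefix code with these lengths CAN exist.

Kraft sum = 0.72265625. Satisfied.


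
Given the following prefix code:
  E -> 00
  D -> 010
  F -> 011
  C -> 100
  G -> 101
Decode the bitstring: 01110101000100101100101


Decoding step by step:
Bits 011 -> F
Bits 101 -> G
Bits 010 -> D
Bits 00 -> E
Bits 100 -> C
Bits 101 -> G
Bits 100 -> C
Bits 101 -> G


Decoded message: FGDECGCG


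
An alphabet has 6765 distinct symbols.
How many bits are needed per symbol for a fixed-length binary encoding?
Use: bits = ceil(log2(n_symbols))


log2(6765) = 12.7239
Bracket: 2^12 = 4096 < 6765 <= 2^13 = 8192
So ceil(log2(6765)) = 13

bits = ceil(log2(6765)) = ceil(12.7239) = 13 bits


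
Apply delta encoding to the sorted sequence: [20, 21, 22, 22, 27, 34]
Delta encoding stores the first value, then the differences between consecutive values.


First value: 20
Deltas:
  21 - 20 = 1
  22 - 21 = 1
  22 - 22 = 0
  27 - 22 = 5
  34 - 27 = 7


Delta encoded: [20, 1, 1, 0, 5, 7]


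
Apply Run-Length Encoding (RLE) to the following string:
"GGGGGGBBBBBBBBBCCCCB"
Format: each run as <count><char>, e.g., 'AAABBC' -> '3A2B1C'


Scanning runs left to right:
  i=0: run of 'G' x 6 -> '6G'
  i=6: run of 'B' x 9 -> '9B'
  i=15: run of 'C' x 4 -> '4C'
  i=19: run of 'B' x 1 -> '1B'

RLE = 6G9B4C1B


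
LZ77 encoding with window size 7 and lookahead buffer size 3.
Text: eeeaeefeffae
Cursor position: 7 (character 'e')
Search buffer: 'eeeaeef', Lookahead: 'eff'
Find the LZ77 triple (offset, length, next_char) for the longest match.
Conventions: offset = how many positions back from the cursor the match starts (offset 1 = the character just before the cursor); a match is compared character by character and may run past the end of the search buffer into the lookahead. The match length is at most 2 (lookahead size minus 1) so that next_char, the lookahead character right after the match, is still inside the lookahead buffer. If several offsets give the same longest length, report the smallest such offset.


Try each offset into the search buffer:
  offset=1 (pos 6, char 'f'): match length 0
  offset=2 (pos 5, char 'e'): match length 2
  offset=3 (pos 4, char 'e'): match length 1
  offset=4 (pos 3, char 'a'): match length 0
  offset=5 (pos 2, char 'e'): match length 1
  offset=6 (pos 1, char 'e'): match length 1
  offset=7 (pos 0, char 'e'): match length 1
Longest match has length 2 at offset 2.
next_char = character at position 7 + 2 = 9 -> 'f'

Best match: offset=2, length=2 (matching 'ef' starting at position 5)
LZ77 triple: (2, 2, 'f')


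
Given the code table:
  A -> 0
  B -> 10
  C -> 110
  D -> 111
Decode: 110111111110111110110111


Decoding:
110 -> C
111 -> D
111 -> D
110 -> C
111 -> D
110 -> C
110 -> C
111 -> D


Result: CDDCDCCD


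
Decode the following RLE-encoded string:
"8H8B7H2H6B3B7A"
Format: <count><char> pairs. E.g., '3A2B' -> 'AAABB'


Expanding each <count><char> pair:
  8H -> 'HHHHHHHH'
  8B -> 'BBBBBBBB'
  7H -> 'HHHHHHH'
  2H -> 'HH'
  6B -> 'BBBBBB'
  3B -> 'BBB'
  7A -> 'AAAAAAA'

Decoded = HHHHHHHHBBBBBBBBHHHHHHHHHBBBBBBBBBAAAAAAA


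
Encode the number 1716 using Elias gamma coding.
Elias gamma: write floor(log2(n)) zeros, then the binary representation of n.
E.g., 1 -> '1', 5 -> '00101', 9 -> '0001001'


num_bits = floor(log2(1716)) + 1 = 11
leading_zeros = num_bits - 1 = 10
binary(1716) = 11010110100

Elias gamma(1716) = '0000000000' + '11010110100' = 000000000011010110100 (21 bits)


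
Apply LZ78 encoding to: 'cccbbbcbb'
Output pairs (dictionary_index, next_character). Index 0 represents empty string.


LZ78 encoding steps:
Dictionary: {0: ''}
Step 1: w='' (idx 0), next='c' -> output (0, 'c'), add 'c' as idx 1
Step 2: w='c' (idx 1), next='c' -> output (1, 'c'), add 'cc' as idx 2
Step 3: w='' (idx 0), next='b' -> output (0, 'b'), add 'b' as idx 3
Step 4: w='b' (idx 3), next='b' -> output (3, 'b'), add 'bb' as idx 4
Step 5: w='c' (idx 1), next='b' -> output (1, 'b'), add 'cb' as idx 5
Step 6: w='b' (idx 3), end of input -> output (3, '')


Encoded: [(0, 'c'), (1, 'c'), (0, 'b'), (3, 'b'), (1, 'b'), (3, '')]


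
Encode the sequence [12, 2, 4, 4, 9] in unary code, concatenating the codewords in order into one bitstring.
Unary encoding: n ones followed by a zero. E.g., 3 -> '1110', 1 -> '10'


Encode each number as n ones followed by a terminating 0:
  12 -> 1111111111110 (13 bits)
  2 -> 110 (3 bits)
  4 -> 11110 (5 bits)
  4 -> 11110 (5 bits)
  9 -> 1111111110 (10 bits)
Total length = 13 + 3 + 5 + 5 + 10 = 36 bits.

Unary([12, 2, 4, 4, 9]) = 111111111111011011110111101111111110 (36 bits)


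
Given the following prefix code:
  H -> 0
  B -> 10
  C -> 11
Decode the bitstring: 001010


Decoding step by step:
Bits 0 -> H
Bits 0 -> H
Bits 10 -> B
Bits 10 -> B


Decoded message: HHBB


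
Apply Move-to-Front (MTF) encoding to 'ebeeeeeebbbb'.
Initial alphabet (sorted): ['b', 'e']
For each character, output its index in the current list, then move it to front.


MTF encoding:
'e': index 1 in ['b', 'e'] -> ['e', 'b']
'b': index 1 in ['e', 'b'] -> ['b', 'e']
'e': index 1 in ['b', 'e'] -> ['e', 'b']
'e': index 0 in ['e', 'b'] -> ['e', 'b']
'e': index 0 in ['e', 'b'] -> ['e', 'b']
'e': index 0 in ['e', 'b'] -> ['e', 'b']
'e': index 0 in ['e', 'b'] -> ['e', 'b']
'e': index 0 in ['e', 'b'] -> ['e', 'b']
'b': index 1 in ['e', 'b'] -> ['b', 'e']
'b': index 0 in ['b', 'e'] -> ['b', 'e']
'b': index 0 in ['b', 'e'] -> ['b', 'e']
'b': index 0 in ['b', 'e'] -> ['b', 'e']


Output: [1, 1, 1, 0, 0, 0, 0, 0, 1, 0, 0, 0]


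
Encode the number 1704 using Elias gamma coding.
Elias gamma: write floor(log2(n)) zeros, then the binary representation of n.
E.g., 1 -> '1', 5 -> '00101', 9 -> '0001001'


num_bits = floor(log2(1704)) + 1 = 11
leading_zeros = num_bits - 1 = 10
binary(1704) = 11010101000

Elias gamma(1704) = '0000000000' + '11010101000' = 000000000011010101000 (21 bits)


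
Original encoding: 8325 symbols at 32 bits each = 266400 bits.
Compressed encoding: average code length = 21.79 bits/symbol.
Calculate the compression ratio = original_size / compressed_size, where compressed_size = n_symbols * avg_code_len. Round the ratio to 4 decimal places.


original_size = n_symbols * orig_bits = 8325 * 32 = 266400 bits
compressed_size = n_symbols * avg_code_len = 8325 * 21.79 = 181401.75 bits
ratio = original_size / compressed_size = 266400 / 181401.75 = 1.4686

Compression ratio = 1.4686


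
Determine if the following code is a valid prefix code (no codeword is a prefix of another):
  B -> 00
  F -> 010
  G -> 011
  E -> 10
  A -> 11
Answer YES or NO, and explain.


Checking each pair (does one codeword prefix another?):
  B='00' vs F='010': no prefix
  B='00' vs G='011': no prefix
  B='00' vs E='10': no prefix
  B='00' vs A='11': no prefix
  F='010' vs B='00': no prefix
  F='010' vs G='011': no prefix
  F='010' vs E='10': no prefix
  F='010' vs A='11': no prefix
  G='011' vs B='00': no prefix
  G='011' vs F='010': no prefix
  G='011' vs E='10': no prefix
  G='011' vs A='11': no prefix
  E='10' vs B='00': no prefix
  E='10' vs F='010': no prefix
  E='10' vs G='011': no prefix
  E='10' vs A='11': no prefix
  A='11' vs B='00': no prefix
  A='11' vs F='010': no prefix
  A='11' vs G='011': no prefix
  A='11' vs E='10': no prefix
No violation found over all pairs.

YES -- this is a valid prefix code. No codeword is a prefix of any other codeword.


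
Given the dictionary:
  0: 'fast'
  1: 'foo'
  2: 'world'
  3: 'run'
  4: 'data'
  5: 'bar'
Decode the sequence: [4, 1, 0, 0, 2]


Look up each index in the dictionary:
  4 -> 'data'
  1 -> 'foo'
  0 -> 'fast'
  0 -> 'fast'
  2 -> 'world'

Decoded: "data foo fast fast world"


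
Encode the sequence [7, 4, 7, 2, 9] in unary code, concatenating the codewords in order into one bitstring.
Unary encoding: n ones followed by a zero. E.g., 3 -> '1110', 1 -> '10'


Encode each number as n ones followed by a terminating 0:
  7 -> 11111110 (8 bits)
  4 -> 11110 (5 bits)
  7 -> 11111110 (8 bits)
  2 -> 110 (3 bits)
  9 -> 1111111110 (10 bits)
Total length = 8 + 5 + 8 + 3 + 10 = 34 bits.

Unary([7, 4, 7, 2, 9]) = 1111111011110111111101101111111110 (34 bits)


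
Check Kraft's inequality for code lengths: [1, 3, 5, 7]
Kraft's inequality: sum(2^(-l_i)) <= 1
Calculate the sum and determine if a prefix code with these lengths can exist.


Sum = 2^(-1) + 2^(-3) + 2^(-5) + 2^(-7)
    = 0.5 + 0.125 + 0.03125 + 0.0078125
    = 85/128 = 0.6640625
Since 0.6640625 <= 1, Kraft's inequality IS satisfied.
A prefix code with these lengths CAN exist.

Kraft sum = 0.6640625. Satisfied.


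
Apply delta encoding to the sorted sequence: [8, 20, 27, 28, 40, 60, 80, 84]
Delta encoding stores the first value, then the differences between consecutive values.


First value: 8
Deltas:
  20 - 8 = 12
  27 - 20 = 7
  28 - 27 = 1
  40 - 28 = 12
  60 - 40 = 20
  80 - 60 = 20
  84 - 80 = 4


Delta encoded: [8, 12, 7, 1, 12, 20, 20, 4]


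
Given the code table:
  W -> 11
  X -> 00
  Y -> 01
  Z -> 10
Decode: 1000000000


Decoding:
10 -> Z
00 -> X
00 -> X
00 -> X
00 -> X


Result: ZXXXX


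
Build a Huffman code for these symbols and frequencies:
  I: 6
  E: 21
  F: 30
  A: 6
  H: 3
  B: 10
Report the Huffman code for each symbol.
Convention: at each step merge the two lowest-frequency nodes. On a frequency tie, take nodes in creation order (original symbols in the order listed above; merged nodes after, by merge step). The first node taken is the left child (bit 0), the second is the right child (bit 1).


Huffman tree construction:
Step 1: Merge H(3) + I(6) = 9
Step 2: Merge A(6) + (H+I)(9) = 15
Step 3: Merge B(10) + (A+(H+I))(15) = 25
Step 4: Merge E(21) + (B+(A+(H+I)))(25) = 46
Step 5: Merge F(30) + (E+(B+(A+(H+I))))(46) = 76
Read each symbol's code off the tree from the root (left child = 0, right child = 1).

Codes:
  I: 11111 (length 5)
  E: 10 (length 2)
  F: 0 (length 1)
  A: 1110 (length 4)
  H: 11110 (length 5)
  B: 110 (length 3)
Average code length: 171/76 = 2.2500 bits/symbol


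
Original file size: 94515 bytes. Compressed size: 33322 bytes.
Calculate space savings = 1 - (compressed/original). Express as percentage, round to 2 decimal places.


ratio = compressed/original = 33322/94515 = 0.352558
savings = 1 - ratio = 1 - 0.352558 = 0.647442
as a percentage: 0.647442 * 100 = 64.74%

Space savings = 1 - 33322/94515 = 64.74%


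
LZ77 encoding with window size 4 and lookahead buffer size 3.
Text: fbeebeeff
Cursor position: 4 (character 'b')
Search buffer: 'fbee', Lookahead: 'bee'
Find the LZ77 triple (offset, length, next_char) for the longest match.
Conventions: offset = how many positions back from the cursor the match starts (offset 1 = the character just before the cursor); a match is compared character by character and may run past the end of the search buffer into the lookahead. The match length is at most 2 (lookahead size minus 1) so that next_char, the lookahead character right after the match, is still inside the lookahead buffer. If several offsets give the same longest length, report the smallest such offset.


Try each offset into the search buffer:
  offset=1 (pos 3, char 'e'): match length 0
  offset=2 (pos 2, char 'e'): match length 0
  offset=3 (pos 1, char 'b'): match length 2
  offset=4 (pos 0, char 'f'): match length 0
Longest match has length 2 at offset 3.
next_char = character at position 4 + 2 = 6 -> 'e'

Best match: offset=3, length=2 (matching 'be' starting at position 1)
LZ77 triple: (3, 2, 'e')


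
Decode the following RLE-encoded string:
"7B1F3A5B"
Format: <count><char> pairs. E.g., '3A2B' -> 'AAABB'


Expanding each <count><char> pair:
  7B -> 'BBBBBBB'
  1F -> 'F'
  3A -> 'AAA'
  5B -> 'BBBBB'

Decoded = BBBBBBBFAAABBBBB


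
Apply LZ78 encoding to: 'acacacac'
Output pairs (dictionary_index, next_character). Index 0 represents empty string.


LZ78 encoding steps:
Dictionary: {0: ''}
Step 1: w='' (idx 0), next='a' -> output (0, 'a'), add 'a' as idx 1
Step 2: w='' (idx 0), next='c' -> output (0, 'c'), add 'c' as idx 2
Step 3: w='a' (idx 1), next='c' -> output (1, 'c'), add 'ac' as idx 3
Step 4: w='ac' (idx 3), next='a' -> output (3, 'a'), add 'aca' as idx 4
Step 5: w='c' (idx 2), end of input -> output (2, '')


Encoded: [(0, 'a'), (0, 'c'), (1, 'c'), (3, 'a'), (2, '')]


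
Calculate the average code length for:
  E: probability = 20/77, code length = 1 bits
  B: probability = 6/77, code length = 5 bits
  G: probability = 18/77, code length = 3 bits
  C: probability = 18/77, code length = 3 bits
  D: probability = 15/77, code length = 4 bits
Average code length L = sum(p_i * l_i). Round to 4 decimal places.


Weighted contributions p_i * l_i:
  E: (20/77) * 1 = 20/77
  B: (6/77) * 5 = 30/77
  G: (18/77) * 3 = 54/77
  C: (18/77) * 3 = 54/77
  D: (15/77) * 4 = 60/77
Sum = (20 + 30 + 54 + 54 + 60)/77 = 218/77

L = 218/77 = 2.8312 bits/symbol


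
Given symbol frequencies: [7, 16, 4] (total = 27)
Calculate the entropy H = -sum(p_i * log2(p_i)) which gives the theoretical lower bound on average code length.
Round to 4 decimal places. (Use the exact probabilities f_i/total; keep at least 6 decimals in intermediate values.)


Per-symbol terms -p_i * log2(p_i) with p_i = f_i/27:
  p = 7/27 = 0.259259: log2(p) = -1.947533, -p*log2(p) = 0.504916
  p = 16/27 = 0.592593: log2(p) = -0.754888, -p*log2(p) = 0.447341
  p = 4/27 = 0.148148: log2(p) = -2.754888, -p*log2(p) = 0.408131
H = 0.504916 + 0.447341 + 0.408131 = 1.360388

H = 1.3604 bits/symbol


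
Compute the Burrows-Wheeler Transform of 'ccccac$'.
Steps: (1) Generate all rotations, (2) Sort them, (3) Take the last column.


Rotations (sorted):
  0: $ccccac -> last char: c
  1: ac$cccc -> last char: c
  2: c$cccca -> last char: a
  3: cac$ccc -> last char: c
  4: ccac$cc -> last char: c
  5: cccac$c -> last char: c
  6: ccccac$ -> last char: $


BWT = ccaccc$


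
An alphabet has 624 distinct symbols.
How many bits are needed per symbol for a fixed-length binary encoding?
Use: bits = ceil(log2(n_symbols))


log2(624) = 9.2854
Bracket: 2^9 = 512 < 624 <= 2^10 = 1024
So ceil(log2(624)) = 10

bits = ceil(log2(624)) = ceil(9.2854) = 10 bits


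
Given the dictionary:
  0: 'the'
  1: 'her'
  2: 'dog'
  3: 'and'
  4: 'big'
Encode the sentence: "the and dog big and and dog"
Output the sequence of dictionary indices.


Look up each word in the dictionary:
  'the' -> 0
  'and' -> 3
  'dog' -> 2
  'big' -> 4
  'and' -> 3
  'and' -> 3
  'dog' -> 2

Encoded: [0, 3, 2, 4, 3, 3, 2]


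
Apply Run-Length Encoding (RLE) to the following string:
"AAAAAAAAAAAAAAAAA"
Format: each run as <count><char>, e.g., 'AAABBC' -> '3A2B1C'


Scanning runs left to right:
  i=0: run of 'A' x 17 -> '17A'

RLE = 17A


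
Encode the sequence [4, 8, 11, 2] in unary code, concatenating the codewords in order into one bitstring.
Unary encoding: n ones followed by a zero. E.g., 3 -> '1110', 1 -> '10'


Encode each number as n ones followed by a terminating 0:
  4 -> 11110 (5 bits)
  8 -> 111111110 (9 bits)
  11 -> 111111111110 (12 bits)
  2 -> 110 (3 bits)
Total length = 5 + 9 + 12 + 3 = 29 bits.

Unary([4, 8, 11, 2]) = 11110111111110111111111110110 (29 bits)


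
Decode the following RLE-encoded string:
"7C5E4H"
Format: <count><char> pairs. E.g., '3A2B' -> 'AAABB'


Expanding each <count><char> pair:
  7C -> 'CCCCCCC'
  5E -> 'EEEEE'
  4H -> 'HHHH'

Decoded = CCCCCCCEEEEEHHHH


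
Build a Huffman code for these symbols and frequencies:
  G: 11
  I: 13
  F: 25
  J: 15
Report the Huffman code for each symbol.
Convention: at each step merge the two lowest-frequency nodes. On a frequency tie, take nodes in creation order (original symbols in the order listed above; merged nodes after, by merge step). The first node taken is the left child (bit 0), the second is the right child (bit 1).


Huffman tree construction:
Step 1: Merge G(11) + I(13) = 24
Step 2: Merge J(15) + (G+I)(24) = 39
Step 3: Merge F(25) + (J+(G+I))(39) = 64
Read each symbol's code off the tree from the root (left child = 0, right child = 1).

Codes:
  G: 110 (length 3)
  I: 111 (length 3)
  F: 0 (length 1)
  J: 10 (length 2)
Average code length: 127/64 = 1.9844 bits/symbol


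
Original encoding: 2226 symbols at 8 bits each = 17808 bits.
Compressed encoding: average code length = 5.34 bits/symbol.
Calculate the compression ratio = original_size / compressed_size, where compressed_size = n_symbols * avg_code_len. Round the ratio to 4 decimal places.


original_size = n_symbols * orig_bits = 2226 * 8 = 17808 bits
compressed_size = n_symbols * avg_code_len = 2226 * 5.34 = 11886.84 bits
ratio = original_size / compressed_size = 17808 / 11886.84 = 1.4981

Compression ratio = 1.4981


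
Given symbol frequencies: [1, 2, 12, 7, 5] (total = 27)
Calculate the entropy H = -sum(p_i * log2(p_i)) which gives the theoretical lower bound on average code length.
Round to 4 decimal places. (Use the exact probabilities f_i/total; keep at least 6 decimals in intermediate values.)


Per-symbol terms -p_i * log2(p_i) with p_i = f_i/27:
  p = 1/27 = 0.037037: log2(p) = -4.754888, -p*log2(p) = 0.176107
  p = 2/27 = 0.074074: log2(p) = -3.754888, -p*log2(p) = 0.278140
  p = 12/27 = 0.444444: log2(p) = -1.169925, -p*log2(p) = 0.519967
  p = 7/27 = 0.259259: log2(p) = -1.947533, -p*log2(p) = 0.504916
  p = 5/27 = 0.185185: log2(p) = -2.432959, -p*log2(p) = 0.450548
H = 0.176107 + 0.278140 + 0.519967 + 0.504916 + 0.450548 = 1.929678

H = 1.9297 bits/symbol


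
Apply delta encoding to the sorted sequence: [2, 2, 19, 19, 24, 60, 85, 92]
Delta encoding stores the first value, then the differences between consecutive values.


First value: 2
Deltas:
  2 - 2 = 0
  19 - 2 = 17
  19 - 19 = 0
  24 - 19 = 5
  60 - 24 = 36
  85 - 60 = 25
  92 - 85 = 7


Delta encoded: [2, 0, 17, 0, 5, 36, 25, 7]


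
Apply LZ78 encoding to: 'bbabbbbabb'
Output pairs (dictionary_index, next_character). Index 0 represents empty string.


LZ78 encoding steps:
Dictionary: {0: ''}
Step 1: w='' (idx 0), next='b' -> output (0, 'b'), add 'b' as idx 1
Step 2: w='b' (idx 1), next='a' -> output (1, 'a'), add 'ba' as idx 2
Step 3: w='b' (idx 1), next='b' -> output (1, 'b'), add 'bb' as idx 3
Step 4: w='bb' (idx 3), next='a' -> output (3, 'a'), add 'bba' as idx 4
Step 5: w='bb' (idx 3), end of input -> output (3, '')


Encoded: [(0, 'b'), (1, 'a'), (1, 'b'), (3, 'a'), (3, '')]


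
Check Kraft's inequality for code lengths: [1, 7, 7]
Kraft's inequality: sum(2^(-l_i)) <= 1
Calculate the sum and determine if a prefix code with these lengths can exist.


Sum = 2^(-1) + 2^(-7) + 2^(-7)
    = 0.5 + 0.0078125 + 0.0078125
    = 66/128 = 0.515625
Since 0.515625 <= 1, Kraft's inequality IS satisfied.
A prefix code with these lengths CAN exist.

Kraft sum = 0.515625. Satisfied.


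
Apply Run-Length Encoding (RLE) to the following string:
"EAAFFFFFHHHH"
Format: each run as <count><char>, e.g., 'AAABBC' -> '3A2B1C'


Scanning runs left to right:
  i=0: run of 'E' x 1 -> '1E'
  i=1: run of 'A' x 2 -> '2A'
  i=3: run of 'F' x 5 -> '5F'
  i=8: run of 'H' x 4 -> '4H'

RLE = 1E2A5F4H


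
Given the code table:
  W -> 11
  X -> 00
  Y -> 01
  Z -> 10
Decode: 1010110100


Decoding:
10 -> Z
10 -> Z
11 -> W
01 -> Y
00 -> X


Result: ZZWYX


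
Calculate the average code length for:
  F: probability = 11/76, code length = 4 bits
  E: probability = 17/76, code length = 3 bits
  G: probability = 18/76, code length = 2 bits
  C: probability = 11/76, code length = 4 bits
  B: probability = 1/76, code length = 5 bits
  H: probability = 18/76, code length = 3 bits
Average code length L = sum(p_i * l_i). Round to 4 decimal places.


Weighted contributions p_i * l_i:
  F: (11/76) * 4 = 44/76
  E: (17/76) * 3 = 51/76
  G: (18/76) * 2 = 36/76
  C: (11/76) * 4 = 44/76
  B: (1/76) * 5 = 5/76
  H: (18/76) * 3 = 54/76
Sum = (44 + 51 + 36 + 44 + 5 + 54)/76 = 234/76

L = 234/76 = 3.0789 bits/symbol


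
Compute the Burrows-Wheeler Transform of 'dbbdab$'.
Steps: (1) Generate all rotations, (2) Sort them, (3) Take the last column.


Rotations (sorted):
  0: $dbbdab -> last char: b
  1: ab$dbbd -> last char: d
  2: b$dbbda -> last char: a
  3: bbdab$d -> last char: d
  4: bdab$db -> last char: b
  5: dab$dbb -> last char: b
  6: dbbdab$ -> last char: $


BWT = bdadbb$


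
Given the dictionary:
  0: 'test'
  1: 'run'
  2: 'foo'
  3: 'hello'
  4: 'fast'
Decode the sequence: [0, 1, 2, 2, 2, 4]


Look up each index in the dictionary:
  0 -> 'test'
  1 -> 'run'
  2 -> 'foo'
  2 -> 'foo'
  2 -> 'foo'
  4 -> 'fast'

Decoded: "test run foo foo foo fast"


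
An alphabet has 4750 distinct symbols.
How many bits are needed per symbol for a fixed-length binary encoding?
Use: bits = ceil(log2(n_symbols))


log2(4750) = 12.2137
Bracket: 2^12 = 4096 < 4750 <= 2^13 = 8192
So ceil(log2(4750)) = 13

bits = ceil(log2(4750)) = ceil(12.2137) = 13 bits


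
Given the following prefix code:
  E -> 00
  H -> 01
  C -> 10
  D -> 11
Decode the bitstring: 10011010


Decoding step by step:
Bits 10 -> C
Bits 01 -> H
Bits 10 -> C
Bits 10 -> C


Decoded message: CHCC


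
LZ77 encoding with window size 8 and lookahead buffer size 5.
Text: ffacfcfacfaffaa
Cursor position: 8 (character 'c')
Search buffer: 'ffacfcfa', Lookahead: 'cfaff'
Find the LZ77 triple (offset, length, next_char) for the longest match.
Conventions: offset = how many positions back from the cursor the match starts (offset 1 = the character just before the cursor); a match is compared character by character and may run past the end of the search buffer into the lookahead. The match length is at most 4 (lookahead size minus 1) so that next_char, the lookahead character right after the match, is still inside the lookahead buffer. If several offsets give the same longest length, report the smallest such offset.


Try each offset into the search buffer:
  offset=1 (pos 7, char 'a'): match length 0
  offset=2 (pos 6, char 'f'): match length 0
  offset=3 (pos 5, char 'c'): match length 3
  offset=4 (pos 4, char 'f'): match length 0
  offset=5 (pos 3, char 'c'): match length 2
  offset=6 (pos 2, char 'a'): match length 0
  offset=7 (pos 1, char 'f'): match length 0
  offset=8 (pos 0, char 'f'): match length 0
Longest match has length 3 at offset 3.
next_char = character at position 8 + 3 = 11 -> 'f'

Best match: offset=3, length=3 (matching 'cfa' starting at position 5)
LZ77 triple: (3, 3, 'f')


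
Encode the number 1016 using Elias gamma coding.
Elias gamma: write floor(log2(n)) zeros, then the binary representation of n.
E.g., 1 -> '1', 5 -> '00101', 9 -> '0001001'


num_bits = floor(log2(1016)) + 1 = 10
leading_zeros = num_bits - 1 = 9
binary(1016) = 1111111000

Elias gamma(1016) = '000000000' + '1111111000' = 0000000001111111000 (19 bits)


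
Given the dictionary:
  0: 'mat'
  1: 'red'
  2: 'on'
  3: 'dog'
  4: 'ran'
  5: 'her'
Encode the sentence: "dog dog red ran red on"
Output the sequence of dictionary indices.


Look up each word in the dictionary:
  'dog' -> 3
  'dog' -> 3
  'red' -> 1
  'ran' -> 4
  'red' -> 1
  'on' -> 2

Encoded: [3, 3, 1, 4, 1, 2]


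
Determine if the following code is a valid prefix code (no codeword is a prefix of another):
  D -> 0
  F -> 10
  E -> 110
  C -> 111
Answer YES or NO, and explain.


Checking each pair (does one codeword prefix another?):
  D='0' vs F='10': no prefix
  D='0' vs E='110': no prefix
  D='0' vs C='111': no prefix
  F='10' vs D='0': no prefix
  F='10' vs E='110': no prefix
  F='10' vs C='111': no prefix
  E='110' vs D='0': no prefix
  E='110' vs F='10': no prefix
  E='110' vs C='111': no prefix
  C='111' vs D='0': no prefix
  C='111' vs F='10': no prefix
  C='111' vs E='110': no prefix
No violation found over all pairs.

YES -- this is a valid prefix code. No codeword is a prefix of any other codeword.


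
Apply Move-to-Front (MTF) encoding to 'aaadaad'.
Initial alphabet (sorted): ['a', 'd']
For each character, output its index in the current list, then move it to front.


MTF encoding:
'a': index 0 in ['a', 'd'] -> ['a', 'd']
'a': index 0 in ['a', 'd'] -> ['a', 'd']
'a': index 0 in ['a', 'd'] -> ['a', 'd']
'd': index 1 in ['a', 'd'] -> ['d', 'a']
'a': index 1 in ['d', 'a'] -> ['a', 'd']
'a': index 0 in ['a', 'd'] -> ['a', 'd']
'd': index 1 in ['a', 'd'] -> ['d', 'a']


Output: [0, 0, 0, 1, 1, 0, 1]


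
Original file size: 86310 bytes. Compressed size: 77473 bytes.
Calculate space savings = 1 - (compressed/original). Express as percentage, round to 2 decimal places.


ratio = compressed/original = 77473/86310 = 0.897613
savings = 1 - ratio = 1 - 0.897613 = 0.102387
as a percentage: 0.102387 * 100 = 10.24%

Space savings = 1 - 77473/86310 = 10.24%


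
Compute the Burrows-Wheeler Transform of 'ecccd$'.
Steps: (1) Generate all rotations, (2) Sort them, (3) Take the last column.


Rotations (sorted):
  0: $ecccd -> last char: d
  1: cccd$e -> last char: e
  2: ccd$ec -> last char: c
  3: cd$ecc -> last char: c
  4: d$eccc -> last char: c
  5: ecccd$ -> last char: $


BWT = deccc$


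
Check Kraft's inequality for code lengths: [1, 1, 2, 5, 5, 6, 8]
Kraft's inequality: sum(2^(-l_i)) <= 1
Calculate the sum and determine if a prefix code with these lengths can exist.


Sum = 2^(-1) + 2^(-1) + 2^(-2) + 2^(-5) + 2^(-5) + 2^(-6) + 2^(-8)
    = 0.5 + 0.5 + 0.25 + 0.03125 + 0.03125 + 0.015625 + 0.00390625
    = 341/256 = 1.33203125
Since 1.33203125 > 1, Kraft's inequality is NOT satisfied.
A prefix code with these lengths CANNOT exist.

Kraft sum = 1.33203125. Not satisfied.
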